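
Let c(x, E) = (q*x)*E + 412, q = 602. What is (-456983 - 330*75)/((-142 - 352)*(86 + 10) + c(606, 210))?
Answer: -68819/10937644 ≈ -0.0062919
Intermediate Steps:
c(x, E) = 412 + 602*E*x (c(x, E) = (602*x)*E + 412 = 602*E*x + 412 = 412 + 602*E*x)
(-456983 - 330*75)/((-142 - 352)*(86 + 10) + c(606, 210)) = (-456983 - 330*75)/((-142 - 352)*(86 + 10) + (412 + 602*210*606)) = (-456983 - 24750)/(-494*96 + (412 + 76610520)) = -481733/(-47424 + 76610932) = -481733/76563508 = -481733*1/76563508 = -68819/10937644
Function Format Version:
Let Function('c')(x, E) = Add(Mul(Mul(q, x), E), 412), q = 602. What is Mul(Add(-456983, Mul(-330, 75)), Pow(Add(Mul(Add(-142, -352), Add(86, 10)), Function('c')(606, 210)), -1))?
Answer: Rational(-68819, 10937644) ≈ -0.0062919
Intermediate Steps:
Function('c')(x, E) = Add(412, Mul(602, E, x)) (Function('c')(x, E) = Add(Mul(Mul(602, x), E), 412) = Add(Mul(602, E, x), 412) = Add(412, Mul(602, E, x)))
Mul(Add(-456983, Mul(-330, 75)), Pow(Add(Mul(Add(-142, -352), Add(86, 10)), Function('c')(606, 210)), -1)) = Mul(Add(-456983, Mul(-330, 75)), Pow(Add(Mul(Add(-142, -352), Add(86, 10)), Add(412, Mul(602, 210, 606))), -1)) = Mul(Add(-456983, -24750), Pow(Add(Mul(-494, 96), Add(412, 76610520)), -1)) = Mul(-481733, Pow(Add(-47424, 76610932), -1)) = Mul(-481733, Pow(76563508, -1)) = Mul(-481733, Rational(1, 76563508)) = Rational(-68819, 10937644)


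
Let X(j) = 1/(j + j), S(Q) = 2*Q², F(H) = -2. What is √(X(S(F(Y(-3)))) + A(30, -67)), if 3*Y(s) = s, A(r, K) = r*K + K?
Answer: I*√33231/4 ≈ 45.573*I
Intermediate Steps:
A(r, K) = K + K*r (A(r, K) = K*r + K = K + K*r)
Y(s) = s/3
X(j) = 1/(2*j)
√(X(S(F(Y(-3)))) + A(30, -67)) = √(1/(2*((2*(-2)²))) - 67*(1 + 30)) = √(1/(2*((2*4))) - 67*31) = √((½)/8 - 2077) = √((½)*(⅛) - 2077) = √(1/16 - 2077) = √(-33231/16) = I*√33231/4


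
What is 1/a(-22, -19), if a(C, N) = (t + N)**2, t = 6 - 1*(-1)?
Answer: 1/144 ≈ 0.0069444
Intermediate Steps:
t = 7 (t = 6 + 1 = 7)
a(C, N) = (7 + N)**2
1/a(-22, -19) = 1/((7 - 19)**2) = 1/((-12)**2) = 1/144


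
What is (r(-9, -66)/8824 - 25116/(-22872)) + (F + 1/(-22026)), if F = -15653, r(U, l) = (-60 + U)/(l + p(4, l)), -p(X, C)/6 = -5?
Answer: -5798172646769495/370445250144 ≈ -15652.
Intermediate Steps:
p(X, C) = 30 (p(X, C) = -6*(-5) = 30)
r(U, l) = (-60 + U)/(30 + l) (r(U, l) = (-60 + U)/(l + 30) = (-60 + U)/(30 + l))
(r(-9, -66)/8824 - 25116/(-22872)) + (F + 1/(-22026)) = (((-60 - 9)/(30 - 66))/8824 - 25116/(-22872)) + (-15653 + 1/(-22026)) = ((-69/(-36))*(1/8824) - 25116*(-1/22872)) + (-15653 - 1/22026) = (-1/36*(-69)*(1/8824) + 2093/1906) - 344772979/22026 = ((23/12)*(1/8824) + 2093/1906) - 344772979/22026 = (23/105888 + 2093/1906) - 344772979/22026 = 110833711/100911264 - 344772979/22026 = -5798172646769495/370445250144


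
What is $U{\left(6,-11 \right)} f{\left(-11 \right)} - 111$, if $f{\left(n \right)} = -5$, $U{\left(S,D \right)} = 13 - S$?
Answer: $-146$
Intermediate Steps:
$U{\left(6,-11 \right)} f{\left(-11 \right)} - 111 = \left(13 - 6\right) \left(-5\right) - 111 = 7 \left(-5\right) - 111 = -35 - 111 = -146$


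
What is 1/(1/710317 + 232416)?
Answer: 710317/165089035873 ≈ 4.3026e-6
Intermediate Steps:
1/(1/710317 + 232416) = 1/(165089035873/710317) = 710317/165089035873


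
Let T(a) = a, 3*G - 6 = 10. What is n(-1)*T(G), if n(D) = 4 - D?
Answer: 80/3 ≈ 26.667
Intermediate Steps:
G = 16/3 (G = 2 + (⅓)*10 = 2 + 10/3 = 16/3 ≈ 5.3333)
n(-1)*T(G) = (4 - 1*(-1))*(16/3) = (4 + 1)*(16/3) = 5*(16/3) = 80/3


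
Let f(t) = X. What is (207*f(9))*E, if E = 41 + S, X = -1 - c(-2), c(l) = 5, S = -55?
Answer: 17388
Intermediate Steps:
X = -6 (X = -1 - 1*5 = -1 - 5 = -6)
f(t) = -6
E = -14 (E = 41 - 55 = -14)
(207*f(9))*E = (207*(-6))*(-14) = -1242*(-14) = 17388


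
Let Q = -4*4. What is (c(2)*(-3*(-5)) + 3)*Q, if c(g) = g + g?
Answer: -1008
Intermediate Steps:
Q = -16
c(g) = 2*g
(c(2)*(-3*(-5)) + 3)*Q = ((2*2)*(-3*(-5)) + 3)*(-16) = (4*15 + 3)*(-16) = (60 + 3)*(-16) = 63*(-16) = -1008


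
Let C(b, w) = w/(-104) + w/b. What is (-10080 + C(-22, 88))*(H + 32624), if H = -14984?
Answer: -2312656920/13 ≈ -1.7790e+8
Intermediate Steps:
C(b, w) = -w/104 + w/b (C(b, w) = w*(-1/104) + w/b = -w/104 + w/b)
(-10080 + C(-22, 88))*(H + 32624) = (-10080 + (-1/104*88 + 88/(-22)))*(-14984 + 32624) = (-10080 + (-11/13 + 88*(-1/22)))*17640 = (-10080 + (-11/13 - 4))*17640 = (-10080 - 63/13)*17640 = -131103/13*17640 = -2312656920/13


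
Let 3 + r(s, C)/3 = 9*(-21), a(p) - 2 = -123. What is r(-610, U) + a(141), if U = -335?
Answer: -697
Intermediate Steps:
a(p) = -121 (a(p) = 2 - 123 = -121)
r(s, C) = -576 (r(s, C) = -9 + 3*(9*(-21)) = -9 + 3*(-189) = -9 - 567 = -576)
r(-610, U) + a(141) = -576 - 121 = -697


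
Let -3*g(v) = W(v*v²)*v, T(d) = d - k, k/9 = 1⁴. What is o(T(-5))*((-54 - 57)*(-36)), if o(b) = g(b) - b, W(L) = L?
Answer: -51114168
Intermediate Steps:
k = 9 (k = 9*1⁴ = 9*1 = 9)
T(d) = -9 + d (T(d) = d - 1*9 = d - 9 = -9 + d)
g(v) = -v⁴/3 (g(v) = -v*v²*v/3 = -v³*v/3 = -v⁴/3)
o(b) = -b - b⁴/3 (o(b) = -b⁴/3 - b = -b - b⁴/3)
o(T(-5))*((-54 - 57)*(-36)) = (-(-9 - 5) - (-9 - 5)⁴/3)*((-54 - 57)*(-36)) = (-1*(-14) - ⅓*(-14)⁴)*(-111*(-36)) = (14 - ⅓*38416)*3996 = (14 - 38416/3)*3996 = -38374/3*3996 = -51114168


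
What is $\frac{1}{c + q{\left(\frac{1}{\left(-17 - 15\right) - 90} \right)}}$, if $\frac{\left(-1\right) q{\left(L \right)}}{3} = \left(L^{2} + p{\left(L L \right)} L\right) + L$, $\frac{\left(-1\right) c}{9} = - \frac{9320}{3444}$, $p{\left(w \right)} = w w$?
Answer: $\frac{7756772428384}{189108477469029} \approx 0.041018$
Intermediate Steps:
$p{\left(w \right)} = w^{2}$
$c = \frac{6990}{287}$ ($c = - 9 \left(- \frac{9320}{3444}\right) = - 9 \left(\left(-9320\right) \frac{1}{3444}\right) = \left(-9\right) \left(- \frac{2330}{861}\right) = \frac{6990}{287} \approx 24.355$)
$q{\left(L \right)} = - 3 L - 3 L^{2} - 3 L^{5}$ ($q{\left(L \right)} = - 3 \left(\left(L^{2} + \left(L L\right)^{2} L\right) + L\right) = - 3 \left(\left(L^{2} + \left(L^{2}\right)^{2} L\right) + L\right) = - 3 \left(\left(L^{2} + L^{4} L\right) + L\right) = - 3 \left(\left(L^{2} + L^{5}\right) + L\right) = - 3 \left(L + L^{2} + L^{5}\right) = - 3 L - 3 L^{2} - 3 L^{5}$)
$\frac{1}{c + q{\left(\frac{1}{\left(-17 - 15\right) - 90} \right)}} = \frac{1}{\frac{6990}{287} - \frac{3 \left(1 + \frac{1}{\left(-17 - 15\right) - 90} + \left(\frac{1}{\left(-17 - 15\right) - 90}\right)^{4}\right)}{\left(-17 - 15\right) - 90}} = \frac{1}{\frac{6990}{287} - \frac{3 \left(1 + \frac{1}{-32 - 90} + \left(\frac{1}{-32 - 90}\right)^{4}\right)}{-32 - 90}} = \frac{1}{\frac{6990}{287} - \frac{3 \left(1 + \frac{1}{-122} + \left(\frac{1}{-122}\right)^{4}\right)}{-122}} = \frac{1}{\frac{6990}{287} - - \frac{3 \left(1 - \frac{1}{122} + \left(- \frac{1}{122}\right)^{4}\right)}{122}} = \frac{1}{\frac{6990}{287} - - \frac{3 \left(1 - \frac{1}{122} + \frac{1}{221533456}\right)}{122}} = \frac{1}{\frac{6990}{287} - \left(- \frac{3}{122}\right) \frac{219717609}{221533456}} = \frac{1}{\frac{6990}{287} + \frac{659152827}{27027081632}} = \frac{1}{\frac{189108477469029}{7756772428384}} = \frac{7756772428384}{189108477469029}$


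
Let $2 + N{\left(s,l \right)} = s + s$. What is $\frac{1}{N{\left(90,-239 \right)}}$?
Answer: $\frac{1}{178} \approx 0.005618$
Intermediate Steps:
$N{\left(s,l \right)} = -2 + 2 s$ ($N{\left(s,l \right)} = -2 + \left(s + s\right) = -2 + 2 s$)
$\frac{1}{N{\left(90,-239 \right)}} = \frac{1}{-2 + 2 \cdot 90} = \frac{1}{-2 + 180} = \frac{1}{178}$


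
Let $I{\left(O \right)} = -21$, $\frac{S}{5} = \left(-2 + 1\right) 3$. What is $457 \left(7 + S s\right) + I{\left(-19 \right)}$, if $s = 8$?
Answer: $-51662$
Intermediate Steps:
$S = -15$ ($S = 5 \left(-2 + 1\right) 3 = 5 \left(\left(-1\right) 3\right) = 5 \left(-3\right) = -15$)
$457 \left(7 + S s\right) + I{\left(-19 \right)} = 457 \left(7 - 120\right) - 21 = 457 \left(-113\right) - 21 = -51641 - 21 = -51662$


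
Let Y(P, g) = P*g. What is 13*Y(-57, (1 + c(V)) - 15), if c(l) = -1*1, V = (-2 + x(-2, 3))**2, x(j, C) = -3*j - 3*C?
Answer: 11115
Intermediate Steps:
x(j, C) = -3*C - 3*j
V = 25 (V = (-2 + (-3*3 - 3*(-2)))**2 = (-2 + (-9 + 6))**2 = (-2 - 3)**2 = (-5)**2 = 25)
c(l) = -1
13*Y(-57, (1 + c(V)) - 15) = 13*(-57*((1 - 1) - 15)) = 13*(-57*(0 - 15)) = 13*(-57*(-15)) = 13*855 = 11115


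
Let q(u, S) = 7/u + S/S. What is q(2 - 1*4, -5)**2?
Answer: 25/4 ≈ 6.2500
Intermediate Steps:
q(u, S) = 1 + 7/u (q(u, S) = 7/u + 1 = 1 + 7/u)
q(2 - 1*4, -5)**2 = ((7 + (2 - 1*4))/(2 - 1*4))**2 = ((7 + (2 - 4))/(2 - 4))**2 = ((7 - 2)/(-2))**2 = (-1/2*5)**2 = (-5/2)**2 = 25/4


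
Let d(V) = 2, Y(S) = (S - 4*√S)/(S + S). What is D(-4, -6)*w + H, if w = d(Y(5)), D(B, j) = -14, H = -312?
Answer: -340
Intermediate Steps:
Y(S) = (S - 4*√S)/(2*S) (Y(S) = (S - 4*√S)/((2*S)) = (S - 4*√S)*(1/(2*S)) = (S - 4*√S)/(2*S))
w = 2
D(-4, -6)*w + H = -14*2 - 312 = -28 - 312 = -340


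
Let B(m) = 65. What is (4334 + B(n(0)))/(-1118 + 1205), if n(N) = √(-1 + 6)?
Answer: 4399/87 ≈ 50.563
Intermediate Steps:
n(N) = √5
(4334 + B(n(0)))/(-1118 + 1205) = (4334 + 65)/(-1118 + 1205) = 4399/87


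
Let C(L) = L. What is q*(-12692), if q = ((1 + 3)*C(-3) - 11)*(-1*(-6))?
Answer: 1751496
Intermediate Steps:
q = -138 (q = ((1 + 3)*(-3) - 11)*(-1*(-6)) = (4*(-3) - 11)*6 = (-12 - 11)*6 = -23*6 = -138)
q*(-12692) = -138*(-12692) = 1751496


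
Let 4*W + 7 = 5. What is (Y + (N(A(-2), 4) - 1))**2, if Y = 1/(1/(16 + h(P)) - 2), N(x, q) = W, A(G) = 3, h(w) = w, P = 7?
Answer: 32761/8100 ≈ 4.0446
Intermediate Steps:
W = -1/2 (W = -7/4 + (1/4)*5 = -7/4 + 5/4 = -1/2 ≈ -0.50000)
N(x, q) = -1/2
Y = -23/45 (Y = 1/(1/(16 + 7) - 2) = 1/(1/23 - 2) = 1/(-45/23) = -23/45 ≈ -0.51111)
(Y + (N(A(-2), 4) - 1))**2 = (-23/45 + (-1/2 - 1))**2 = (-23/45 - 3/2)**2 = (-181/90)**2 = 32761/8100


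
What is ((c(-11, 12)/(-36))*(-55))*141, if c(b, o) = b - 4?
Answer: -12925/4 ≈ -3231.3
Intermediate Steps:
c(b, o) = -4 + b
((c(-11, 12)/(-36))*(-55))*141 = (((-4 - 11)/(-36))*(-55))*141 = (-15*(-1/36)*(-55))*141 = ((5/12)*(-55))*141 = -275/12*141 = -12925/4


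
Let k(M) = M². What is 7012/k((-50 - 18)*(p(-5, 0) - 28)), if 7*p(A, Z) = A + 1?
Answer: 85897/46240000 ≈ 0.0018576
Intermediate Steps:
p(A, Z) = ⅐ + A/7 (p(A, Z) = (A + 1)/7 = (1 + A)/7 = ⅐ + A/7)
7012/k((-50 - 18)*(p(-5, 0) - 28)) = 7012/(((-50 - 18)*((⅐ + (⅐)*(-5)) - 28))²) = 7012/((-68*((⅐ - 5/7) - 28))²) = 7012/((-68*(-4/7 - 28))²) = 7012/((-68*(-200/7))²) = 7012/((13600/7)²) = 7012/(184960000/49) = 7012*(49/184960000) = 85897/46240000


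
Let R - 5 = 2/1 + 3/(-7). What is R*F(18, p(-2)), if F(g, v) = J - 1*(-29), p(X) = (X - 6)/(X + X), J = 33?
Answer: 2852/7 ≈ 407.43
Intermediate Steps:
p(X) = (-6 + X)/(2*X) (p(X) = (-6 + X)/((2*X)) = (-6 + X)*(1/(2*X)) = (-6 + X)/(2*X))
F(g, v) = 62 (F(g, v) = 33 - 1*(-29) = 33 + 29 = 62)
R = 46/7 (R = 5 + (2/1 + 3/(-7)) = 5 + (2*1 + 3*(-⅐)) = 5 + (2 - 3/7) = 5 + 11/7 = 46/7 ≈ 6.5714)
R*F(18, p(-2)) = (46/7)*62 = 2852/7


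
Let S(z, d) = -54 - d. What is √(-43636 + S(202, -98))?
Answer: 2*I*√10898 ≈ 208.79*I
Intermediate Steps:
√(-43636 + S(202, -98)) = √(-43636 + (-54 - 1*(-98))) = √(-43636 + (-54 + 98)) = √(-43636 + 44) = √(-43592) = 2*I*√10898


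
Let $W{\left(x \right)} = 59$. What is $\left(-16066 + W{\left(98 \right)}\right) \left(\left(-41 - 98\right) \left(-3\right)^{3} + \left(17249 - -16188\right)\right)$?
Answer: $-595300330$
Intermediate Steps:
$\left(-16066 + W{\left(98 \right)}\right) \left(\left(-41 - 98\right) \left(-3\right)^{3} + \left(17249 - -16188\right)\right) = \left(-16066 + 59\right) \left(\left(-41 - 98\right) \left(-3\right)^{3} + \left(17249 - -16188\right)\right) = - 16007 \left(\left(-139\right) \left(-27\right) + \left(17249 + 16188\right)\right) = - 16007 \left(3753 + 33437\right) = \left(-16007\right) 37190 = -595300330$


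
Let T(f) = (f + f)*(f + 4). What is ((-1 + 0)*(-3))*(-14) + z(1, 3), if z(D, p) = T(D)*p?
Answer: -12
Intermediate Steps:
T(f) = 2*f*(4 + f) (T(f) = (2*f)*(4 + f) = 2*f*(4 + f))
z(D, p) = 2*D*p*(4 + D) (z(D, p) = (2*D*(4 + D))*p = 2*D*p*(4 + D))
((-1 + 0)*(-3))*(-14) + z(1, 3) = ((-1 + 0)*(-3))*(-14) + 2*1*3*(4 + 1) = -1*(-3)*(-14) + 2*1*3*5 = 3*(-14) + 30 = -42 + 30 = -12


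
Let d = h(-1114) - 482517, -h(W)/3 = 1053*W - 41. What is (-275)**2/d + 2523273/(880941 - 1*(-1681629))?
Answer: 436461012227/432324351180 ≈ 1.0096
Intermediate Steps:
h(W) = 123 - 3159*W (h(W) = -3*(1053*W - 41) = -3*(-41 + 1053*W) = 123 - 3159*W)
d = 3036732 (d = (123 - 3159*(-1114)) - 482517 = (123 + 3519126) - 482517 = 3519249 - 482517 = 3036732)
(-275)**2/d + 2523273/(880941 - 1*(-1681629)) = (-275)**2/3036732 + 2523273/(880941 - 1*(-1681629)) = 75625*(1/3036732) + 2523273/(880941 + 1681629) = 75625/3036732 + 2523273/2562570 = 75625/3036732 + 2523273*(1/2562570) = 75625/3036732 + 841091/854190 = 436461012227/432324351180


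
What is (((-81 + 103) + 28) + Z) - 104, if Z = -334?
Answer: -388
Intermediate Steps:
(((-81 + 103) + 28) + Z) - 104 = (((-81 + 103) + 28) - 334) - 104 = ((22 + 28) - 334) - 104 = (50 - 334) - 104 = -284 - 104 = -388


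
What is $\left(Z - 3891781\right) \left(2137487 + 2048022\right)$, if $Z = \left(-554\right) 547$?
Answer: $-17557452677871$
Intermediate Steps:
$Z = -303038$
$\left(Z - 3891781\right) \left(2137487 + 2048022\right) = \left(-303038 - 3891781\right) \left(2137487 + 2048022\right) = \left(-4194819\right) 4185509 = -17557452677871$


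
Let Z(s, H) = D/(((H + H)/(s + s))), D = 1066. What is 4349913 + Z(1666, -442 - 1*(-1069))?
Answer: 2729171407/627 ≈ 4.3527e+6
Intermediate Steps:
Z(s, H) = 1066*s/H (Z(s, H) = 1066/(((H + H)/(s + s))) = 1066/(((2*H)/((2*s)))) = 1066/(((2*H)*(1/(2*s)))) = 1066/((H/s)) = 1066*(s/H) = 1066*s/H)
4349913 + Z(1666, -442 - 1*(-1069)) = 4349913 + 1066*1666/(-442 - 1*(-1069)) = 4349913 + 1066*1666/(-442 + 1069) = 4349913 + 1066*1666/627 = 4349913 + 1066*1666*(1/627) = 4349913 + 1775956/627 = 2729171407/627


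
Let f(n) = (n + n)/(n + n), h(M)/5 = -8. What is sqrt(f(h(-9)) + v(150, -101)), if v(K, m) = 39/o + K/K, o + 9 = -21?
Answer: sqrt(70)/10 ≈ 0.83666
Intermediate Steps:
o = -30 (o = -9 - 21 = -30)
v(K, m) = -3/10 (v(K, m) = 39/(-30) + K/K = 39*(-1/30) + 1 = -13/10 + 1 = -3/10)
h(M) = -40 (h(M) = 5*(-8) = -40)
f(n) = 1 (f(n) = (2*n)/((2*n)) = (2*n)*(1/(2*n)) = 1)
sqrt(f(h(-9)) + v(150, -101)) = sqrt(1 - 3/10) = sqrt(7/10) = sqrt(70)/10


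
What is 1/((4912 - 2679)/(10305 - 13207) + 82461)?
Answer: 2902/239299589 ≈ 1.2127e-5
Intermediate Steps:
1/((4912 - 2679)/(10305 - 13207) + 82461) = 1/(2233/(-2902) + 82461) = 1/(2233*(-1/2902) + 82461) = 1/(-2233/2902 + 82461) = 1/(239299589/2902) = 2902/239299589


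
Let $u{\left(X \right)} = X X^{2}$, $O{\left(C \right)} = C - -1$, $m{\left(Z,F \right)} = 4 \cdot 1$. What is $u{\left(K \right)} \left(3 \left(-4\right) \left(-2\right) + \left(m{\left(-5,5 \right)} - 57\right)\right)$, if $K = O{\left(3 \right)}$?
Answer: $-1856$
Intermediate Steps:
$m{\left(Z,F \right)} = 4$
$O{\left(C \right)} = 1 + C$ ($O{\left(C \right)} = C + 1 = 1 + C$)
$K = 4$ ($K = 1 + 3 = 4$)
$u{\left(X \right)} = X^{3}$
$u{\left(K \right)} \left(3 \left(-4\right) \left(-2\right) + \left(m{\left(-5,5 \right)} - 57\right)\right) = 4^{3} \left(3 \left(-4\right) \left(-2\right) + \left(4 - 57\right)\right) = 64 \left(\left(-12\right) \left(-2\right) + \left(4 - 57\right)\right) = 64 \left(24 - 53\right) = 64 \left(-29\right) = -1856$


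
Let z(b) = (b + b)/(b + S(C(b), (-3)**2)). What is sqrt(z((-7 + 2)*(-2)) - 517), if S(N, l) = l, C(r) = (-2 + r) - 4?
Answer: I*sqrt(186257)/19 ≈ 22.714*I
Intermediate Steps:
C(r) = -6 + r
z(b) = 2*b/(9 + b) (z(b) = (b + b)/(b + (-3)**2) = (2*b)/(b + 9) = (2*b)/(9 + b) = 2*b/(9 + b))
sqrt(z((-7 + 2)*(-2)) - 517) = sqrt(2*((-7 + 2)*(-2))/(9 + (-7 + 2)*(-2)) - 517) = sqrt(2*(-5*(-2))/(9 - 5*(-2)) - 517) = sqrt(2*10/(9 + 10) - 517) = sqrt(2*10/19 - 517) = sqrt(2*10*(1/19) - 517) = sqrt(20/19 - 517) = sqrt(-9803/19) = I*sqrt(186257)/19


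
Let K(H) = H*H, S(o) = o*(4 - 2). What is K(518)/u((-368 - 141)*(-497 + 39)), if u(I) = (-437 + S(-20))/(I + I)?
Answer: -125104455056/477 ≈ -2.6227e+8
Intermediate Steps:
S(o) = 2*o (S(o) = o*2 = 2*o)
u(I) = -477/(2*I) (u(I) = (-437 + 2*(-20))/(I + I) = (-437 - 40)/((2*I)) = -477/(2*I))
K(H) = H²
K(518)/u((-368 - 141)*(-497 + 39)) = 518²/((-477*1/((-497 + 39)*(-368 - 141))/2)) = 268324/((-477/(2*((-509*(-458)))))) = 268324/((-477/2/233122)) = 268324/((-477/2*1/233122)) = 268324/(-477/466244) = 268324*(-466244/477) = -125104455056/477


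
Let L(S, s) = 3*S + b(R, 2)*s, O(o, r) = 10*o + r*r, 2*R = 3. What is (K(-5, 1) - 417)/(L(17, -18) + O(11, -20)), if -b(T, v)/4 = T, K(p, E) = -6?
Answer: -141/223 ≈ -0.63229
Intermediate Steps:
R = 3/2 (R = (½)*3 = 3/2 ≈ 1.5000)
b(T, v) = -4*T
O(o, r) = r² + 10*o (O(o, r) = 10*o + r² = r² + 10*o)
L(S, s) = -6*s + 3*S (L(S, s) = 3*S + (-4*3/2)*s = 3*S - 6*s = -6*s + 3*S)
(K(-5, 1) - 417)/(L(17, -18) + O(11, -20)) = (-6 - 417)/((-6*(-18) + 3*17) + ((-20)² + 10*11)) = -423/((108 + 51) + (400 + 110)) = -423/(159 + 510) = -423/669 = -423*1/669 = -141/223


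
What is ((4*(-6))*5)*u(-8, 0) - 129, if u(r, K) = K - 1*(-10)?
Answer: -1329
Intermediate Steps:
u(r, K) = 10 + K (u(r, K) = K + 10 = 10 + K)
((4*(-6))*5)*u(-8, 0) - 129 = ((4*(-6))*5)*(10 + 0) - 129 = -24*5*10 - 129 = -120*10 - 129 = -1200 - 129 = -1329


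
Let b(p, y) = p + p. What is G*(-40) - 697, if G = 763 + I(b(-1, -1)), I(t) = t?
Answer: -31137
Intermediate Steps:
b(p, y) = 2*p
G = 761 (G = 763 + 2*(-1) = 763 - 2 = 761)
G*(-40) - 697 = 761*(-40) - 697 = -30440 - 697 = -31137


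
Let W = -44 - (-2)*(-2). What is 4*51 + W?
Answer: 156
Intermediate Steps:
W = -48 (W = -44 - 1*4 = -44 - 4 = -48)
4*51 + W = 4*51 - 48 = 204 - 48 = 156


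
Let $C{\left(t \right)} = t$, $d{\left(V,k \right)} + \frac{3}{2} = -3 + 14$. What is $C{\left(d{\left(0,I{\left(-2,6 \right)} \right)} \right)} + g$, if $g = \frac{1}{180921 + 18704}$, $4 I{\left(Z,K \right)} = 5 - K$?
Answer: $\frac{3792877}{399250} \approx 9.5$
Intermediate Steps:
$I{\left(Z,K \right)} = \frac{5}{4} - \frac{K}{4}$ ($I{\left(Z,K \right)} = \frac{5 - K}{4} = \frac{5}{4} - \frac{K}{4}$)
$d{\left(V,k \right)} = \frac{19}{2}$ ($d{\left(V,k \right)} = - \frac{3}{2} + \left(-3 + 14\right) = - \frac{3}{2} + 11 = \frac{19}{2}$)
$g = \frac{1}{199625} \approx 5.0094 \cdot 10^{-6}$
$C{\left(d{\left(0,I{\left(-2,6 \right)} \right)} \right)} + g = \frac{19}{2} + \frac{1}{199625} = \frac{3792877}{399250}$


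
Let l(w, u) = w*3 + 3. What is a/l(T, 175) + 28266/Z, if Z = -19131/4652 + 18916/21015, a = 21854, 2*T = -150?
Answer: -310161649645771/34858521363 ≈ -8897.7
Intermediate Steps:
T = -75 (T = (½)*(-150) = -75)
l(w, u) = 3 + 3*w (l(w, u) = 3*w + 3 = 3 + 3*w)
Z = -314040733/97761780 (Z = -19131*1/4652 + 18916*(1/21015) = -19131/4652 + 18916/21015 = -314040733/97761780 ≈ -3.2123)
a/l(T, 175) + 28266/Z = 21854/(3 + 3*(-75)) + 28266/(-314040733/97761780) = 21854/(3 - 225) + 28266*(-97761780/314040733) = 21854/(-222) - 2763334473480/314040733 = 21854*(-1/222) - 2763334473480/314040733 = -10927/111 - 2763334473480/314040733 = -310161649645771/34858521363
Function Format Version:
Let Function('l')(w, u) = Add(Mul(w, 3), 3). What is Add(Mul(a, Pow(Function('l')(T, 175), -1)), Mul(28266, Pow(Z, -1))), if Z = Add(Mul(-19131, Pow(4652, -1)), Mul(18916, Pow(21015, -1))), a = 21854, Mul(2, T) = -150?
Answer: Rational(-310161649645771, 34858521363) ≈ -8897.7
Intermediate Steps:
T = -75 (T = Mul(Rational(1, 2), -150) = -75)
Function('l')(w, u) = Add(3, Mul(3, w)) (Function('l')(w, u) = Add(Mul(3, w), 3) = Add(3, Mul(3, w)))
Z = Rational(-314040733, 97761780) (Z = Add(Mul(-19131, Rational(1, 4652)), Mul(18916, Rational(1, 21015))) = Add(Rational(-19131, 4652), Rational(18916, 21015)) = Rational(-314040733, 97761780) ≈ -3.2123)
Add(Mul(a, Pow(Function('l')(T, 175), -1)), Mul(28266, Pow(Z, -1))) = Add(Mul(21854, Pow(Add(3, Mul(3, -75)), -1)), Mul(28266, Pow(Rational(-314040733, 97761780), -1))) = Add(Mul(21854, Pow(Add(3, -225), -1)), Mul(28266, Rational(-97761780, 314040733))) = Add(Mul(21854, Pow(-222, -1)), Rational(-2763334473480, 314040733)) = Add(Mul(21854, Rational(-1, 222)), Rational(-2763334473480, 314040733)) = Add(Rational(-10927, 111), Rational(-2763334473480, 314040733)) = Rational(-310161649645771, 34858521363)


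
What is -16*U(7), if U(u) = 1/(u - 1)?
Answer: -8/3 ≈ -2.6667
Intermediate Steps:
U(u) = 1/(-1 + u)
-16*U(7) = -16/(-1 + 7) = -16/6 = -16*1/6 = -8/3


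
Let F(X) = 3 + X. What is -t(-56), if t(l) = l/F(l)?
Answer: -56/53 ≈ -1.0566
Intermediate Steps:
t(l) = l/(3 + l)
-t(-56) = -(-56)/(3 - 56) = -(-56)/(-53) = -(-56)*(-1)/53 = -1*56/53 = -56/53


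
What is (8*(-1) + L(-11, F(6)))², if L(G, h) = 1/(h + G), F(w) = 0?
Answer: 7921/121 ≈ 65.463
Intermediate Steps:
L(G, h) = 1/(G + h)
(8*(-1) + L(-11, F(6)))² = (8*(-1) + 1/(-11 + 0))² = (-8 + 1/(-11))² = (-8 - 1/11)² = (-89/11)² = 7921/121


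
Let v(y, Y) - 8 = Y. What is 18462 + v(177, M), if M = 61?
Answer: 18531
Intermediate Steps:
v(y, Y) = 8 + Y
18462 + v(177, M) = 18462 + (8 + 61) = 18462 + 69 = 18531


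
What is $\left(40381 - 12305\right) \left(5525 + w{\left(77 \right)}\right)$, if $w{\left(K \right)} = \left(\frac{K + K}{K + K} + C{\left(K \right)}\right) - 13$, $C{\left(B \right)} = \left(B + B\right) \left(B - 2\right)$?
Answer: $479060788$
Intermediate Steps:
$C{\left(B \right)} = 2 B \left(-2 + B\right)$
$w{\left(K \right)} = -12 + 2 K \left(-2 + K\right)$ ($w{\left(K \right)} = \left(\frac{K + K}{K + K} + 2 K \left(-2 + K\right)\right) - 13 = \left(\frac{2 K}{2 K} + 2 K \left(-2 + K\right)\right) - 13 = \left(2 K \frac{1}{2 K} + 2 K \left(-2 + K\right)\right) - 13 = \left(1 + 2 K \left(-2 + K\right)\right) - 13 = -12 + 2 K \left(-2 + K\right)$)
$\left(40381 - 12305\right) \left(5525 + w{\left(77 \right)}\right) = \left(40381 - 12305\right) \left(5525 - \left(12 - 154 \left(-2 + 77\right)\right)\right) = \left(40381 + \left(-13012 + 707\right)\right) \left(5525 - \left(12 - 11550\right)\right) = \left(40381 - 12305\right) \left(5525 + \left(-12 + 11550\right)\right) = 28076 \left(5525 + 11538\right) = 28076 \cdot 17063 = 479060788$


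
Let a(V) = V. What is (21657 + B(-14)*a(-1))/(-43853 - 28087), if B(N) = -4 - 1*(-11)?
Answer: -2165/7194 ≈ -0.30095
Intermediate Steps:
B(N) = 7 (B(N) = -4 + 11 = 7)
(21657 + B(-14)*a(-1))/(-43853 - 28087) = (21657 + 7*(-1))/(-43853 - 28087) = (21657 - 7)/(-71940) = 21650*(-1/71940) = -2165/7194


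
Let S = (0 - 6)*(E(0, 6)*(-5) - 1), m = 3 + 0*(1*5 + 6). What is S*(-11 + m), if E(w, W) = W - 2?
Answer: -1008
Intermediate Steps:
E(w, W) = -2 + W
m = 3 (m = 3 + 0*(5 + 6) = 3 + 0*11 = 3 + 0 = 3)
S = 126 (S = (0 - 6)*((-2 + 6)*(-5) - 1) = -6*(4*(-5) - 1) = -6*(-20 - 1) = -6*(-21) = 126)
S*(-11 + m) = 126*(-11 + 3) = 126*(-8) = -1008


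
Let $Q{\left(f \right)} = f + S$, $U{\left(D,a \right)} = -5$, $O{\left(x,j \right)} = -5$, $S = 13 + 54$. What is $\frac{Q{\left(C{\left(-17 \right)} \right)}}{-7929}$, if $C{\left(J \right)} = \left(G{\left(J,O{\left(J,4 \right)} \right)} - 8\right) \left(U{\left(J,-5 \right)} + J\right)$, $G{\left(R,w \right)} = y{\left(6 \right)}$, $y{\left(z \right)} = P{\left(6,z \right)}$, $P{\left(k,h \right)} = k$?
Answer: $- \frac{37}{2643} \approx -0.013999$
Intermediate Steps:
$S = 67$
$y{\left(z \right)} = 6$
$G{\left(R,w \right)} = 6$
$C{\left(J \right)} = 10 - 2 J$ ($C{\left(J \right)} = \left(6 - 8\right) \left(-5 + J\right) = - 2 \left(-5 + J\right) = 10 - 2 J$)
$Q{\left(f \right)} = 67 + f$ ($Q{\left(f \right)} = f + 67 = 67 + f$)
$\frac{Q{\left(C{\left(-17 \right)} \right)}}{-7929} = \frac{67 + \left(10 - -34\right)}{-7929} = \left(67 + \left(10 + 34\right)\right) \left(- \frac{1}{7929}\right) = \left(67 + 44\right) \left(- \frac{1}{7929}\right) = 111 \left(- \frac{1}{7929}\right) = - \frac{37}{2643}$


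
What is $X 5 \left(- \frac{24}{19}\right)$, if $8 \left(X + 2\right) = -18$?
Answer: $\frac{510}{19} \approx 26.842$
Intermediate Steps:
$X = - \frac{17}{4}$ ($X = -2 + \frac{1}{8} \left(-18\right) = -2 - \frac{9}{4} = - \frac{17}{4} \approx -4.25$)
$X 5 \left(- \frac{24}{19}\right) = \left(- \frac{17}{4}\right) 5 \left(- \frac{24}{19}\right) = - \frac{85 \left(\left(-24\right) \frac{1}{19}\right)}{4} = \left(- \frac{85}{4}\right) \left(- \frac{24}{19}\right) = \frac{510}{19}$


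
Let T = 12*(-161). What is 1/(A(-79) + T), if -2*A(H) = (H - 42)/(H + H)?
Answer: -316/610633 ≈ -0.00051750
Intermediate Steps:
A(H) = -(-42 + H)/(4*H) (A(H) = -(H - 42)/(2*(H + H)) = -(-42 + H)/(2*(2*H)) = -(-42 + H)*1/(2*H)/2 = -(-42 + H)/(4*H))
T = -1932
1/(A(-79) + T) = 1/((1/4)*(42 - 1*(-79))/(-79) - 1932) = 1/((1/4)*(-1/79)*(42 + 79) - 1932) = 1/((1/4)*(-1/79)*121 - 1932) = 1/(-121/316 - 1932) = 1/(-610633/316) = -316/610633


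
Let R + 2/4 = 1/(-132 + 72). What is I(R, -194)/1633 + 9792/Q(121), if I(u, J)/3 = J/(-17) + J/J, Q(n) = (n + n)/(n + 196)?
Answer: 43086036945/3359081 ≈ 12827.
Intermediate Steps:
Q(n) = 2*n/(196 + n) (Q(n) = (2*n)/(196 + n) = 2*n/(196 + n))
R = -31/60 (R = -1/2 + 1/(-132 + 72) = -1/2 + 1/(-60) = -1/2 - 1/60 = -31/60 ≈ -0.51667)
I(u, J) = 3 - 3*J/17 (I(u, J) = 3*(J/(-17) + J/J) = 3*(J*(-1/17) + 1) = 3*(-J/17 + 1) = 3*(1 - J/17) = 3 - 3*J/17)
I(R, -194)/1633 + 9792/Q(121) = (3 - 3/17*(-194))/1633 + 9792/((2*121/(196 + 121))) = (3 + 582/17)*(1/1633) + 9792/((2*121/317)) = (633/17)*(1/1633) + 9792/((2*121*(1/317))) = 633/27761 + 9792/(242/317) = 633/27761 + 9792*(317/242) = 633/27761 + 1552032/121 = 43086036945/3359081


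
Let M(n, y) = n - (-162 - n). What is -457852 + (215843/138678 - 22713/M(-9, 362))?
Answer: -508125259027/1109424 ≈ -4.5801e+5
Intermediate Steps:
M(n, y) = 162 + 2*n (M(n, y) = n + (162 + n) = 162 + 2*n)
-457852 + (215843/138678 - 22713/M(-9, 362)) = -457852 + (215843/138678 - 22713/(162 + 2*(-9))) = -457852 + (215843*(1/138678) - 22713/(162 - 18)) = -457852 + (215843/138678 - 22713/144) = -457852 + (215843/138678 - 22713*1/144) = -457852 + (215843/138678 - 7571/48) = -457852 - 173261779/1109424 = -508125259027/1109424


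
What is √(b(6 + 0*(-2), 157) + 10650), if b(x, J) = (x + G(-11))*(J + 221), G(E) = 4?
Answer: √14430 ≈ 120.12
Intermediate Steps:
b(x, J) = (4 + x)*(221 + J) (b(x, J) = (x + 4)*(J + 221) = (4 + x)*(221 + J))
√(b(6 + 0*(-2), 157) + 10650) = √((884 + 4*157 + 221*(6 + 0*(-2)) + 157*(6 + 0*(-2))) + 10650) = √((884 + 628 + 221*(6 + 0) + 157*(6 + 0)) + 10650) = √((884 + 628 + 221*6 + 157*6) + 10650) = √((884 + 628 + 1326 + 942) + 10650) = √(3780 + 10650) = √14430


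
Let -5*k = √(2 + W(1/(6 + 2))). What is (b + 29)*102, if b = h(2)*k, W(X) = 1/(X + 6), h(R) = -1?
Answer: 2958 + 102*√106/35 ≈ 2988.0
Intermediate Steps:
W(X) = 1/(6 + X)
k = -√106/35 (k = -√(2 + 1/(6 + 1/(6 + 2)))/5 = -√(2 + 1/(6 + 1/8))/5 = -√(2 + 1/(6 + ⅛))/5 = -√(2 + 1/(49/8))/5 = -√(2 + 8/49)/5 = -√106/35 ≈ -0.29416)
b = √106/35 (b = -(-1)*√106/35 = √106/35 ≈ 0.29416)
(b + 29)*102 = (√106/35 + 29)*102 = (29 + √106/35)*102 = 2958 + 102*√106/35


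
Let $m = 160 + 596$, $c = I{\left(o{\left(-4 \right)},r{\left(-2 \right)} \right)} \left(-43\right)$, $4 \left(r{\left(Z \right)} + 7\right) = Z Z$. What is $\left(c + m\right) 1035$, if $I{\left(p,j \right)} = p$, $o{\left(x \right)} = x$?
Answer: $960480$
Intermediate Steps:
$r{\left(Z \right)} = -7 + \frac{Z^{2}}{4}$ ($r{\left(Z \right)} = -7 + \frac{Z Z}{4} = -7 + \frac{Z^{2}}{4}$)
$c = 172$ ($c = \left(-4\right) \left(-43\right) = 172$)
$m = 756$
$\left(c + m\right) 1035 = \left(172 + 756\right) 1035 = 928 \cdot 1035 = 960480$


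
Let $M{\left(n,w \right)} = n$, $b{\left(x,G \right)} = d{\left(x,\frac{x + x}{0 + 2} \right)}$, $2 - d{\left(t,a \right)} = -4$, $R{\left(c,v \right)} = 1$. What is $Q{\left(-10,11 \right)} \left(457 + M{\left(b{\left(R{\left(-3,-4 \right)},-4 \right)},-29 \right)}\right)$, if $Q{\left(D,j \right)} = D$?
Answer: $-4630$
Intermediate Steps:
$d{\left(t,a \right)} = 6$ ($d{\left(t,a \right)} = 2 - -4 = 2 + 4 = 6$)
$b{\left(x,G \right)} = 6$
$Q{\left(-10,11 \right)} \left(457 + M{\left(b{\left(R{\left(-3,-4 \right)},-4 \right)},-29 \right)}\right) = - 10 \left(457 + 6\right) = \left(-10\right) 463 = -4630$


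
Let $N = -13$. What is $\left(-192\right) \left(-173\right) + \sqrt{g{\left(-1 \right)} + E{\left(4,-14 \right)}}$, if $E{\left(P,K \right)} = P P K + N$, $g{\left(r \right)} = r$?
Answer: $33216 + i \sqrt{238} \approx 33216.0 + 15.427 i$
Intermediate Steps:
$E{\left(P,K \right)} = -13 + K P^{2}$ ($E{\left(P,K \right)} = P P K - 13 = P^{2} K - 13 = K P^{2} - 13 = -13 + K P^{2}$)
$\left(-192\right) \left(-173\right) + \sqrt{g{\left(-1 \right)} + E{\left(4,-14 \right)}} = \left(-192\right) \left(-173\right) + \sqrt{-1 - \left(13 + 14 \cdot 4^{2}\right)} = 33216 + \sqrt{-1 - 237} = 33216 + \sqrt{-238} = 33216 + i \sqrt{238}$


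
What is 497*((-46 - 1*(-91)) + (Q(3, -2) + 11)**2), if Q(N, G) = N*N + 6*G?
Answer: 54173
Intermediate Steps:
Q(N, G) = N**2 + 6*G
497*((-46 - 1*(-91)) + (Q(3, -2) + 11)**2) = 497*((-46 - 1*(-91)) + ((3**2 + 6*(-2)) + 11)**2) = 497*((-46 + 91) + ((9 - 12) + 11)**2) = 497*(45 + (-3 + 11)**2) = 497*(45 + 8**2) = 497*(45 + 64) = 497*109 = 54173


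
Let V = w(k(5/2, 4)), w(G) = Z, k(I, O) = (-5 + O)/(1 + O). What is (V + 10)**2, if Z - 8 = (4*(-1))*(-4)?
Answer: 1156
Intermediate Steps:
k(I, O) = (-5 + O)/(1 + O)
Z = 24 (Z = 8 + (4*(-1))*(-4) = 8 - 4*(-4) = 8 + 16 = 24)
w(G) = 24
V = 24
(V + 10)**2 = (24 + 10)**2 = 34**2 = 1156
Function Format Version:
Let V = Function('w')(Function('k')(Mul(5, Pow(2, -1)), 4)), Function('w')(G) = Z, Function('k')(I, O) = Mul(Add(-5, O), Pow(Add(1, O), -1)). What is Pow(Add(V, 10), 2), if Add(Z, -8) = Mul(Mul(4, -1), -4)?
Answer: 1156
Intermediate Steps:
Function('k')(I, O) = Mul(Pow(Add(1, O), -1), Add(-5, O))
Z = 24 (Z = Add(8, Mul(Mul(4, -1), -4)) = Add(8, Mul(-4, -4)) = Add(8, 16) = 24)
Function('w')(G) = 24
V = 24
Pow(Add(V, 10), 2) = Pow(Add(24, 10), 2) = Pow(34, 2) = 1156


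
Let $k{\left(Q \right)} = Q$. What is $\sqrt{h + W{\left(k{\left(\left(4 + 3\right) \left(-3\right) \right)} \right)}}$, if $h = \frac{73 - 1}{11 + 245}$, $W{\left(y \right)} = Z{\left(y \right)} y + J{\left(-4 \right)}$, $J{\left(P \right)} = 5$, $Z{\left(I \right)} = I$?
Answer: $\frac{\sqrt{28562}}{8} \approx 21.125$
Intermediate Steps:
$W{\left(y \right)} = 5 + y^{2}$ ($W{\left(y \right)} = y y + 5 = y^{2} + 5 = 5 + y^{2}$)
$h = \frac{9}{32}$ ($h = \frac{72}{256} = 72 \cdot \frac{1}{256} = \frac{9}{32} \approx 0.28125$)
$\sqrt{h + W{\left(k{\left(\left(4 + 3\right) \left(-3\right) \right)} \right)}} = \sqrt{\frac{9}{32} + \left(5 + \left(\left(4 + 3\right) \left(-3\right)\right)^{2}\right)} = \sqrt{\frac{9}{32} + \left(5 + \left(7 \left(-3\right)\right)^{2}\right)} = \sqrt{\frac{9}{32} + \left(5 + \left(-21\right)^{2}\right)} = \sqrt{\frac{9}{32} + \left(5 + 441\right)} = \sqrt{\frac{9}{32} + 446} = \sqrt{\frac{14281}{32}} = \frac{\sqrt{28562}}{8}$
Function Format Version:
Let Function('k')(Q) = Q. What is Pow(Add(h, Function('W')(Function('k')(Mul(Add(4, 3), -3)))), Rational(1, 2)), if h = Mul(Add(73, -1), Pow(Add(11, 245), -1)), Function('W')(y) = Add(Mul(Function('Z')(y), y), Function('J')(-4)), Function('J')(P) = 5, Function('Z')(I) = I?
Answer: Mul(Rational(1, 8), Pow(28562, Rational(1, 2))) ≈ 21.125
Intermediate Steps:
Function('W')(y) = Add(5, Pow(y, 2)) (Function('W')(y) = Add(Mul(y, y), 5) = Add(Pow(y, 2), 5) = Add(5, Pow(y, 2)))
h = Rational(9, 32) (h = Mul(72, Pow(256, -1)) = Mul(72, Rational(1, 256)) = Rational(9, 32) ≈ 0.28125)
Pow(Add(h, Function('W')(Function('k')(Mul(Add(4, 3), -3)))), Rational(1, 2)) = Pow(Add(Rational(9, 32), Add(5, Pow(Mul(Add(4, 3), -3), 2))), Rational(1, 2)) = Pow(Add(Rational(9, 32), Add(5, Pow(Mul(7, -3), 2))), Rational(1, 2)) = Pow(Add(Rational(9, 32), Add(5, Pow(-21, 2))), Rational(1, 2)) = Pow(Add(Rational(9, 32), Add(5, 441)), Rational(1, 2)) = Pow(Add(Rational(9, 32), 446), Rational(1, 2)) = Pow(Rational(14281, 32), Rational(1, 2)) = Mul(Rational(1, 8), Pow(28562, Rational(1, 2)))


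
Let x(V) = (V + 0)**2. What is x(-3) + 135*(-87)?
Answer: -11736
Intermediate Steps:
x(V) = V**2
x(-3) + 135*(-87) = (-3)**2 + 135*(-87) = 9 - 11745 = -11736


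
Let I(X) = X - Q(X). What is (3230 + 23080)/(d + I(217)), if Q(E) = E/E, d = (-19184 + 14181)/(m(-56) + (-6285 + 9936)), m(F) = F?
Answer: 94584450/771517 ≈ 122.60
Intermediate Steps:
d = -5003/3595 (d = (-19184 + 14181)/(-56 + (-6285 + 9936)) = -5003/(-56 + 3651) = -5003/3595 ≈ -1.3917)
Q(E) = 1
I(X) = -1 + X (I(X) = X - 1*1 = X - 1 = -1 + X)
(3230 + 23080)/(d + I(217)) = (3230 + 23080)/(-5003/3595 + (-1 + 217)) = 26310/(-5003/3595 + 216) = 26310/(771517/3595) = 26310*(3595/771517) = 94584450/771517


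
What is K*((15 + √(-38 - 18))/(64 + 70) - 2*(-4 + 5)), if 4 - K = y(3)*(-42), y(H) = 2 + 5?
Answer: -37697/67 + 298*I*√14/67 ≈ -562.64 + 16.642*I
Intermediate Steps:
y(H) = 7
K = 298 (K = 4 - 7*(-42) = 4 - 1*(-294) = 4 + 294 = 298)
K*((15 + √(-38 - 18))/(64 + 70) - 2*(-4 + 5)) = 298*((15 + √(-38 - 18))/(64 + 70) - 2*(-4 + 5)) = 298*((15 + √(-56))/134 - 2*1) = 298*((15 + 2*I*√14)*(1/134) - 2) = 298*((15/134 + I*√14/67) - 2) = 298*(-253/134 + I*√14/67) = -37697/67 + 298*I*√14/67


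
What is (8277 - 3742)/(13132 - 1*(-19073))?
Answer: 907/6441 ≈ 0.14082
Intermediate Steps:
(8277 - 3742)/(13132 - 1*(-19073)) = 4535/(13132 + 19073) = 4535/32205 = 4535*(1/32205) = 907/6441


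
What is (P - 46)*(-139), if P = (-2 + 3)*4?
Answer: 5838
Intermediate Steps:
P = 4 (P = 1*4 = 4)
(P - 46)*(-139) = (4 - 46)*(-139) = -42*(-139) = 5838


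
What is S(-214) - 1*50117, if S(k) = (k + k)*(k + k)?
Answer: 133067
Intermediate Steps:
S(k) = 4*k² (S(k) = (2*k)*(2*k) = 4*k²)
S(-214) - 1*50117 = 4*(-214)² - 1*50117 = 4*45796 - 50117 = 183184 - 50117 = 133067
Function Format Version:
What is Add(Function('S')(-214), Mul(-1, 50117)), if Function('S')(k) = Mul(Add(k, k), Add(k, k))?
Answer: 133067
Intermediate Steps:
Function('S')(k) = Mul(4, Pow(k, 2)) (Function('S')(k) = Mul(Mul(2, k), Mul(2, k)) = Mul(4, Pow(k, 2)))
Add(Function('S')(-214), Mul(-1, 50117)) = Add(Mul(4, Pow(-214, 2)), Mul(-1, 50117)) = Add(Mul(4, 45796), -50117) = Add(183184, -50117) = 133067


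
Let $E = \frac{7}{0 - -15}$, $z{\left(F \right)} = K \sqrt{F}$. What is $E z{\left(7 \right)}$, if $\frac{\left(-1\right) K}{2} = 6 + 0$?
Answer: $- \frac{28 \sqrt{7}}{5} \approx -14.816$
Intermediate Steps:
$K = -12$ ($K = - 2 \left(6 + 0\right) = \left(-2\right) 6 = -12$)
$z{\left(F \right)} = - 12 \sqrt{F}$
$E = \frac{7}{15}$ ($E = \frac{7}{0 + 15} = \frac{7}{15} \approx 0.46667$)
$E z{\left(7 \right)} = \frac{7 \left(- 12 \sqrt{7}\right)}{15} = - \frac{28 \sqrt{7}}{5}$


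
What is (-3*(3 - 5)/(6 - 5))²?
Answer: 36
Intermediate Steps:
(-3*(3 - 5)/(6 - 5))² = (-(-6)/1)² = (-(-6))² = (-3*(-2))² = 6² = 36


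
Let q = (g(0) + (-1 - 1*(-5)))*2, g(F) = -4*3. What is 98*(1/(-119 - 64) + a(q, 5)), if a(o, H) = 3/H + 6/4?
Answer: 187817/915 ≈ 205.26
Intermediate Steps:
g(F) = -12
q = -16 (q = (-12 + (-1 - 1*(-5)))*2 = (-12 + (-1 + 5))*2 = (-12 + 4)*2 = -8*2 = -16)
a(o, H) = 3/2 + 3/H (a(o, H) = 3/H + 6*(¼) = 3/H + 3/2 = 3/2 + 3/H)
98*(1/(-119 - 64) + a(q, 5)) = 98*(1/(-119 - 64) + (3/2 + 3/5)) = 98*(1/(-183) + (3/2 + 3*(⅕))) = 98*(-1/183 + (3/2 + ⅗)) = 98*(-1/183 + 21/10) = 98*(3833/1830) = 187817/915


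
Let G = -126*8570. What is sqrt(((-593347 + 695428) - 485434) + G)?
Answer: I*sqrt(1463173) ≈ 1209.6*I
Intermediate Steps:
G = -1079820
sqrt(((-593347 + 695428) - 485434) + G) = sqrt(((-593347 + 695428) - 485434) - 1079820) = sqrt((102081 - 485434) - 1079820) = sqrt(-383353 - 1079820) = sqrt(-1463173) = I*sqrt(1463173)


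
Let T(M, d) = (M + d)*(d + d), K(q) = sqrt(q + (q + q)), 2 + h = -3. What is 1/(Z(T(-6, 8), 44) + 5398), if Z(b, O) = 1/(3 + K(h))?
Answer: 25911/139870817 + I*sqrt(15)/699354085 ≈ 0.00018525 + 5.5379e-9*I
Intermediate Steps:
h = -5 (h = -2 - 3 = -5)
K(q) = sqrt(3)*sqrt(q) (K(q) = sqrt(q + 2*q) = sqrt(3*q) = sqrt(3)*sqrt(q))
T(M, d) = 2*d*(M + d) (T(M, d) = (M + d)*(2*d) = 2*d*(M + d))
Z(b, O) = 1/(3 + I*sqrt(15)) (Z(b, O) = 1/(3 + sqrt(3)*sqrt(-5)) = 1/(3 + sqrt(3)*(I*sqrt(5))) = 1/(3 + I*sqrt(15)))
1/(Z(T(-6, 8), 44) + 5398) = 1/((1/8 - I*sqrt(15)/24) + 5398) = 1/(43185/8 - I*sqrt(15)/24)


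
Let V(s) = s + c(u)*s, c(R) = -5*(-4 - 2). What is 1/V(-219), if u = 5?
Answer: -1/6789 ≈ -0.00014730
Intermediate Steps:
c(R) = 30 (c(R) = -5*(-6) = 30)
V(s) = 31*s (V(s) = s + 30*s = 31*s)
1/V(-219) = 1/(31*(-219)) = 1/(-6789) = -1/6789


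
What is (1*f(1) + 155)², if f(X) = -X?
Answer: 23716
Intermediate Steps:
(1*f(1) + 155)² = (1*(-1*1) + 155)² = (1*(-1) + 155)² = (-1 + 155)² = 154² = 23716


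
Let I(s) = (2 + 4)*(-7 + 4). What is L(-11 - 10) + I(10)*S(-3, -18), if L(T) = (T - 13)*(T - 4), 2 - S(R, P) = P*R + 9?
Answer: 1948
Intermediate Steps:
S(R, P) = -7 - P*R (S(R, P) = 2 - (P*R + 9) = 2 - (9 + P*R) = 2 + (-9 - P*R) = -7 - P*R)
L(T) = (-13 + T)*(-4 + T)
I(s) = -18 (I(s) = 6*(-3) = -18)
L(-11 - 10) + I(10)*S(-3, -18) = (52 + (-11 - 10)**2 - 17*(-11 - 10)) - 18*(-7 - 1*(-18)*(-3)) = (52 + (-21)**2 - 17*(-21)) - 18*(-7 - 54) = (52 + 441 + 357) - 18*(-61) = 850 + 1098 = 1948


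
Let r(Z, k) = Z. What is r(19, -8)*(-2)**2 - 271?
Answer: -195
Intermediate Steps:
r(19, -8)*(-2)**2 - 271 = 19*(-2)**2 - 271 = 19*4 - 271 = 76 - 271 = -195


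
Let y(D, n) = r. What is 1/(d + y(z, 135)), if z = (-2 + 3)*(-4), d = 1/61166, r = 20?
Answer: 61166/1223321 ≈ 0.050000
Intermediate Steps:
d = 1/61166 ≈ 1.6349e-5
z = -4 (z = 1*(-4) = -4)
y(D, n) = 20
1/(d + y(z, 135)) = 1/(1/61166 + 20) = 1/(1223321/61166) = 61166/1223321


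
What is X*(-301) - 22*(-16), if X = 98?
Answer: -29146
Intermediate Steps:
X*(-301) - 22*(-16) = 98*(-301) - 22*(-16) = -29498 + 352 = -29146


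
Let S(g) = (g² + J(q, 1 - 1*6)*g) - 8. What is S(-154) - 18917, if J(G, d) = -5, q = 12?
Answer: 5561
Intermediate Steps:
S(g) = -8 + g² - 5*g (S(g) = (g² - 5*g) - 8 = -8 + g² - 5*g)
S(-154) - 18917 = (-8 + (-154)² - 5*(-154)) - 18917 = (-8 + 23716 + 770) - 18917 = 24478 - 18917 = 5561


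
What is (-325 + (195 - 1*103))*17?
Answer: -3961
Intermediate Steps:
(-325 + (195 - 1*103))*17 = (-325 + (195 - 103))*17 = (-325 + 92)*17 = -233*17 = -3961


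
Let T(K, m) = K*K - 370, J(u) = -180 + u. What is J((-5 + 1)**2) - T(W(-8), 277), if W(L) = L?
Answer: 142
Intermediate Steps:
T(K, m) = -370 + K**2 (T(K, m) = K**2 - 370 = -370 + K**2)
J((-5 + 1)**2) - T(W(-8), 277) = (-180 + (-5 + 1)**2) - (-370 + (-8)**2) = (-180 + (-4)**2) - (-370 + 64) = (-180 + 16) - 1*(-306) = -164 + 306 = 142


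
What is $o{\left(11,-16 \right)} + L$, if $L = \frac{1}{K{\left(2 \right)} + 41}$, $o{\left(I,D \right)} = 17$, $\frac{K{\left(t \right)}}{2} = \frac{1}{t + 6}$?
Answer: $\frac{2809}{165} \approx 17.024$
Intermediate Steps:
$K{\left(t \right)} = \frac{2}{6 + t}$ ($K{\left(t \right)} = \frac{2}{t + 6} = \frac{2}{6 + t}$)
$L = \frac{4}{165}$ ($L = \frac{1}{\frac{2}{6 + 2} + 41} = \frac{1}{\frac{2}{8} + 41} = \frac{1}{2 \cdot \frac{1}{8} + 41} = \frac{1}{\frac{1}{4} + 41} = \frac{1}{\frac{165}{4}} = \frac{4}{165} \approx 0.024242$)
$o{\left(11,-16 \right)} + L = 17 + \frac{4}{165} = \frac{2809}{165}$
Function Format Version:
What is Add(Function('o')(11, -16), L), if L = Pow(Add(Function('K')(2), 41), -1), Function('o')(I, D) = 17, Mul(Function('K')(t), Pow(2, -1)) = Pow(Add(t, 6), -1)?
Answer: Rational(2809, 165) ≈ 17.024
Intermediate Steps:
Function('K')(t) = Mul(2, Pow(Add(6, t), -1)) (Function('K')(t) = Mul(2, Pow(Add(t, 6), -1)) = Mul(2, Pow(Add(6, t), -1)))
L = Rational(4, 165) (L = Pow(Add(Mul(2, Pow(Add(6, 2), -1)), 41), -1) = Pow(Add(Mul(2, Pow(8, -1)), 41), -1) = Pow(Add(Mul(2, Rational(1, 8)), 41), -1) = Pow(Add(Rational(1, 4), 41), -1) = Pow(Rational(165, 4), -1) = Rational(4, 165) ≈ 0.024242)
Add(Function('o')(11, -16), L) = Add(17, Rational(4, 165)) = Rational(2809, 165)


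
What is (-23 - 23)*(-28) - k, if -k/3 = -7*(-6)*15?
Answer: 3178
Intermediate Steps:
k = -1890 (k = -3*(-7*(-6))*15 = -126*15 = -3*630 = -1890)
(-23 - 23)*(-28) - k = (-23 - 23)*(-28) - 1*(-1890) = -46*(-28) + 1890 = 1288 + 1890 = 3178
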